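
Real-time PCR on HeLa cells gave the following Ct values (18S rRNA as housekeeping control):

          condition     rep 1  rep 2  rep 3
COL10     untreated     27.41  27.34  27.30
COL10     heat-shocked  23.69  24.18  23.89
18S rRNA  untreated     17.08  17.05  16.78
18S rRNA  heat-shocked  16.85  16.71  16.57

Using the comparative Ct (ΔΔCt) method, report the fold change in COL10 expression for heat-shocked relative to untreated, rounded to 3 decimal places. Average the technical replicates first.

9.000

Mean Ct: COL10 untreated 27.350; COL10 heat-shocked 23.920; 18S rRNA untreated 16.970; 18S rRNA heat-shocked 16.710
ΔCt(untreated) = 27.350 − 16.970 = 10.380
ΔCt(heat-shocked) = 23.920 − 16.710 = 7.210
ΔΔCt = 7.210 − 10.380 = -3.170
Fold change = 2^(−(-3.170)) = 2^3.170 = 9.0005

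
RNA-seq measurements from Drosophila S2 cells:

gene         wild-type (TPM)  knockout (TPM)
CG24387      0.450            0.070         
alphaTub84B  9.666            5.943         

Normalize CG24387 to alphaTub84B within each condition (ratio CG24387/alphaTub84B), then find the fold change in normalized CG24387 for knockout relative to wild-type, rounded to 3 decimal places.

0.253

CG24387/alphaTub84B (wild-type) = 0.450 / 9.666 = 0.046555
CG24387/alphaTub84B (knockout) = 0.070 / 5.943 = 0.011779
Fold change = 0.011779 / 0.046555 = 0.2530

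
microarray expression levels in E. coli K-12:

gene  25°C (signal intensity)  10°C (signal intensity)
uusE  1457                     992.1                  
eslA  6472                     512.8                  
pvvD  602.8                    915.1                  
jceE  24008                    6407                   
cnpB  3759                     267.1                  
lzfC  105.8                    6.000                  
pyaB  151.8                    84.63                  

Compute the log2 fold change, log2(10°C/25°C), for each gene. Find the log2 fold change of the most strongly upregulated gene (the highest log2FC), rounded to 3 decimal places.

0.602

log2(992.1/1457) = -0.554  (uusE)
log2(512.8/6472) = -3.658  (eslA)
log2(915.1/602.8) = 0.602  (pvvD)
log2(6407/24008) = -1.906  (jceE)
log2(267.1/3759) = -3.815  (cnpB)
log2(6.000/105.8) = -4.140  (lzfC)
log2(84.63/151.8) = -0.843  (pyaB)
pvvD is most strongly upregulated.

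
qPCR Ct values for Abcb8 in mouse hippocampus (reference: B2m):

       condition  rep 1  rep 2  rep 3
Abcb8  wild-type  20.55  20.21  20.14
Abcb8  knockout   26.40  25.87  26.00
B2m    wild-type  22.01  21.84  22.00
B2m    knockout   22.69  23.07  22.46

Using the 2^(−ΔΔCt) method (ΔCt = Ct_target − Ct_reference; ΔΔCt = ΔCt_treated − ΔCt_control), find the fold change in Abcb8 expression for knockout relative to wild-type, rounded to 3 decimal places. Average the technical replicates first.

0.031

Mean Ct: Abcb8 wild-type 20.300; Abcb8 knockout 26.090; B2m wild-type 21.950; B2m knockout 22.740
ΔCt(wild-type) = 20.300 − 21.950 = -1.650
ΔCt(knockout) = 26.090 − 22.740 = 3.350
ΔΔCt = 3.350 − (-1.650) = 5.000
Fold change = 2^(−5.000) = 0.0312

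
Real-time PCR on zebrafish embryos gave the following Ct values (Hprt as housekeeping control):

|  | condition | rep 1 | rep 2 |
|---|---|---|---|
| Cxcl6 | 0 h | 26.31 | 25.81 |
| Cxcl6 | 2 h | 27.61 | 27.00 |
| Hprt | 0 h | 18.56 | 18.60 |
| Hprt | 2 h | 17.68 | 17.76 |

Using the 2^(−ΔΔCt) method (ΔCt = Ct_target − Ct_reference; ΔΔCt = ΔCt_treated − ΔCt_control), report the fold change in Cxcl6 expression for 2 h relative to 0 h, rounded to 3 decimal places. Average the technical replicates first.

0.232

Mean Ct: Cxcl6 0 h 26.060; Cxcl6 2 h 27.305; Hprt 0 h 18.580; Hprt 2 h 17.720
ΔCt(0 h) = 26.060 − 18.580 = 7.480
ΔCt(2 h) = 27.305 − 17.720 = 9.585
ΔΔCt = 9.585 − 7.480 = 2.105
Fold change = 2^(−2.105) = 0.2325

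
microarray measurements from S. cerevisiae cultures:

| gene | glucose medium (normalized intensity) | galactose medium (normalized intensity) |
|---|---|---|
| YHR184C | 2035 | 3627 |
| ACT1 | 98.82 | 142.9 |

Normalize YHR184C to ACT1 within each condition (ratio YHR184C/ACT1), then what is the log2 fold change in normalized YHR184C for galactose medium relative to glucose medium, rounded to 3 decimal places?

0.302

YHR184C/ACT1 (glucose medium) = 2035 / 98.82 = 20.593
YHR184C/ACT1 (galactose medium) = 3627 / 142.9 = 25.381
Fold change = 25.381 / 20.593 = 1.2325
log2(1.2325) = 0.3016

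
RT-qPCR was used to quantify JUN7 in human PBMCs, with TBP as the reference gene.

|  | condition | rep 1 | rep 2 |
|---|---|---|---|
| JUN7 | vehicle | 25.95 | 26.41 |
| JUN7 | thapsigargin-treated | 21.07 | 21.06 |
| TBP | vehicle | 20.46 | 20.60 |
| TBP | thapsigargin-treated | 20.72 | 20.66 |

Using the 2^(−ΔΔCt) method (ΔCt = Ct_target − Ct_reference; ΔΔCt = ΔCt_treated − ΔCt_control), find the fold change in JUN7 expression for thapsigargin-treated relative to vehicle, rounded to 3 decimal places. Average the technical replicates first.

38.720

Mean Ct: JUN7 vehicle 26.180; JUN7 thapsigargin-treated 21.065; TBP vehicle 20.530; TBP thapsigargin-treated 20.690
ΔCt(vehicle) = 26.180 − 20.530 = 5.650
ΔCt(thapsigargin-treated) = 21.065 − 20.690 = 0.375
ΔΔCt = 0.375 − 5.650 = -5.275
Fold change = 2^(−(-5.275)) = 2^5.275 = 38.7198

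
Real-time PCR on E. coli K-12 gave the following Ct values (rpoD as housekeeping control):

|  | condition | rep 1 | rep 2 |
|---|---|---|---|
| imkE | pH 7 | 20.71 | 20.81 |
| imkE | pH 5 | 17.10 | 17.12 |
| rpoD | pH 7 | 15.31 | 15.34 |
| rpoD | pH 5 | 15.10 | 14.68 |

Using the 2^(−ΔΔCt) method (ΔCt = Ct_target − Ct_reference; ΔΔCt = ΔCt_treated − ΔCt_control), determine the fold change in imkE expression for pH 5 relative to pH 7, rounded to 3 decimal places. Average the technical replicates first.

Mean Ct: imkE pH 7 20.760; imkE pH 5 17.110; rpoD pH 7 15.325; rpoD pH 5 14.890
ΔCt(pH 7) = 20.760 − 15.325 = 5.435
ΔCt(pH 5) = 17.110 − 14.890 = 2.220
ΔΔCt = 2.220 − 5.435 = -3.215
Fold change = 2^(−(-3.215)) = 2^3.215 = 9.2856

9.286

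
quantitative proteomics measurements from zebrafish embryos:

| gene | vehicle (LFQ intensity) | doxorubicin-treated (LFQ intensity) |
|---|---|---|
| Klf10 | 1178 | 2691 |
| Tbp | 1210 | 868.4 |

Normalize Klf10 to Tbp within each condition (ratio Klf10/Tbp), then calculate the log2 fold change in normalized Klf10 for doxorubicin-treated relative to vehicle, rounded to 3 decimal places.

1.670

Klf10/Tbp (vehicle) = 1178 / 1210 = 0.97355
Klf10/Tbp (doxorubicin-treated) = 2691 / 868.4 = 3.0988
Fold change = 3.0988 / 0.97355 = 3.1830
log2(3.1830) = 1.6704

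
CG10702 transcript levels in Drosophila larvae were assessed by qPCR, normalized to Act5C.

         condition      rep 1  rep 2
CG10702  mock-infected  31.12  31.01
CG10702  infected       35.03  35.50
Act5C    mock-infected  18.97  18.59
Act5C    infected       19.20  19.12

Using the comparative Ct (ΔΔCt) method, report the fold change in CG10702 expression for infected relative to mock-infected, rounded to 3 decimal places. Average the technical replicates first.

0.071

Mean Ct: CG10702 mock-infected 31.065; CG10702 infected 35.265; Act5C mock-infected 18.780; Act5C infected 19.160
ΔCt(mock-infected) = 31.065 − 18.780 = 12.285
ΔCt(infected) = 35.265 − 19.160 = 16.105
ΔΔCt = 16.105 − 12.285 = 3.820
Fold change = 2^(−3.820) = 0.0708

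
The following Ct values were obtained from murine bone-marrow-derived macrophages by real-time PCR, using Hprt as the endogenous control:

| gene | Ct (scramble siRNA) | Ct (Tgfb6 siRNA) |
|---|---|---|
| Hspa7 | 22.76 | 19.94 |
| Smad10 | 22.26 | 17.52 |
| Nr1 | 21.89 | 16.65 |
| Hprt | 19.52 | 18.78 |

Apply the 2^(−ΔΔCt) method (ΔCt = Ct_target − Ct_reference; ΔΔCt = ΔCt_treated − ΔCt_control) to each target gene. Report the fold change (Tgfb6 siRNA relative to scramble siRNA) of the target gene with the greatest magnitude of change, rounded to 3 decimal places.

22.627

Hspa7: ΔΔCt = (19.94−18.78) − (22.76−19.52) = 1.16 − 3.24 = -2.08; fold change = 2^2.08 = 4.228
Smad10: ΔΔCt = (17.52−18.78) − (22.26−19.52) = -1.26 − 2.74 = -4.00; fold change = 2^4.00 = 16.000
Nr1: ΔΔCt = (16.65−18.78) − (21.89−19.52) = -2.13 − 2.37 = -4.50; fold change = 2^4.50 = 22.627
Nr1 has the largest |ΔΔCt| = 4.50.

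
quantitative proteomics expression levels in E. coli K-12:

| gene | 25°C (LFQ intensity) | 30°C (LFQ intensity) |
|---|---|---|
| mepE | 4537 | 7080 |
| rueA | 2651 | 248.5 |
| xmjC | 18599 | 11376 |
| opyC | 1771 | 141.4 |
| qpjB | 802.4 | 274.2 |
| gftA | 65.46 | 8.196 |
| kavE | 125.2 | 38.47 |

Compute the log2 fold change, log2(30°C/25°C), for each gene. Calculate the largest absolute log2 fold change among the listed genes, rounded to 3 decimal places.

log2(7080/4537) = 0.642  (mepE)
log2(248.5/2651) = -3.415  (rueA)
log2(11376/18599) = -0.709  (xmjC)
log2(141.4/1771) = -3.647  (opyC)
log2(274.2/802.4) = -1.549  (qpjB)
log2(8.196/65.46) = -2.998  (gftA)
log2(38.47/125.2) = -1.702  (kavE)
The largest magnitude belongs to opyC.

3.647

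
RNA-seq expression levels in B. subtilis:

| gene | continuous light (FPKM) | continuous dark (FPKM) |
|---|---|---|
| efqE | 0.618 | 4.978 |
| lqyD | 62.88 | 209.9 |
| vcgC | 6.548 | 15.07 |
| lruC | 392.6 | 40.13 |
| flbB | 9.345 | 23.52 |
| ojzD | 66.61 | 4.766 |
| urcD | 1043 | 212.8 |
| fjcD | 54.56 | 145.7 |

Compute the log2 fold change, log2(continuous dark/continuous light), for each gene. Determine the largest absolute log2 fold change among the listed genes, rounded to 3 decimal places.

3.805

log2(4.978/0.618) = 3.010  (efqE)
log2(209.9/62.88) = 1.739  (lqyD)
log2(15.07/6.548) = 1.203  (vcgC)
log2(40.13/392.6) = -3.290  (lruC)
log2(23.52/9.345) = 1.332  (flbB)
log2(4.766/66.61) = -3.805  (ojzD)
log2(212.8/1043) = -2.293  (urcD)
log2(145.7/54.56) = 1.417  (fjcD)
The largest magnitude belongs to ojzD.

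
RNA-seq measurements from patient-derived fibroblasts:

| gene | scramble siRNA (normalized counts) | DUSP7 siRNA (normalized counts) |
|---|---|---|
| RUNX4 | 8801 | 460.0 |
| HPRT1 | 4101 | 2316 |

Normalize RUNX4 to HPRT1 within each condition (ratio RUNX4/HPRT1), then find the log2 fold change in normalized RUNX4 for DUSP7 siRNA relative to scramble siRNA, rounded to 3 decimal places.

-3.434

RUNX4/HPRT1 (scramble siRNA) = 8801 / 4101 = 2.1461
RUNX4/HPRT1 (DUSP7 siRNA) = 460.0 / 2316 = 0.19862
Fold change = 0.19862 / 2.1461 = 0.0926
log2(0.0926) = -3.4336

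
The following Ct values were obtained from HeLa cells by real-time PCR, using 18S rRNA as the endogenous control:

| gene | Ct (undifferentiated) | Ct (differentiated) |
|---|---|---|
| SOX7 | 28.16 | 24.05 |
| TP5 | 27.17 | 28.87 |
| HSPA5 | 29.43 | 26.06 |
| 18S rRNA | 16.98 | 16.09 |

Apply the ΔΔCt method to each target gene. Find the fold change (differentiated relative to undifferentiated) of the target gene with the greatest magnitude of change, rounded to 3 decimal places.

SOX7: ΔΔCt = (24.05−16.09) − (28.16−16.98) = 7.96 − 11.18 = -3.22; fold change = 2^3.22 = 9.318
TP5: ΔΔCt = (28.87−16.09) − (27.17−16.98) = 12.78 − 10.19 = 2.59; fold change = 2^-2.59 = 0.166
HSPA5: ΔΔCt = (26.06−16.09) − (29.43−16.98) = 9.97 − 12.45 = -2.48; fold change = 2^2.48 = 5.579
SOX7 has the largest |ΔΔCt| = 3.22.

9.318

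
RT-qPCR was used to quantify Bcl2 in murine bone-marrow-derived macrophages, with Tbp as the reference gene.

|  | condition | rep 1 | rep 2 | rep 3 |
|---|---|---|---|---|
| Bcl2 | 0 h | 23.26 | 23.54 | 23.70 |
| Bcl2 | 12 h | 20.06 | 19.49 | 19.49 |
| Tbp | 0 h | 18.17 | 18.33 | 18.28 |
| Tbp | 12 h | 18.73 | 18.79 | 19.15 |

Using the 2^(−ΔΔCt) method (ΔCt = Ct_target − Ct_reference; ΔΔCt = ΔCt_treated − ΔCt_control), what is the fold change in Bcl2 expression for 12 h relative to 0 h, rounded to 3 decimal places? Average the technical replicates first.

Mean Ct: Bcl2 0 h 23.500; Bcl2 12 h 19.680; Tbp 0 h 18.260; Tbp 12 h 18.890
ΔCt(0 h) = 23.500 − 18.260 = 5.240
ΔCt(12 h) = 19.680 − 18.890 = 0.790
ΔΔCt = 0.790 − 5.240 = -4.450
Fold change = 2^(−(-4.450)) = 2^4.450 = 21.8566

21.857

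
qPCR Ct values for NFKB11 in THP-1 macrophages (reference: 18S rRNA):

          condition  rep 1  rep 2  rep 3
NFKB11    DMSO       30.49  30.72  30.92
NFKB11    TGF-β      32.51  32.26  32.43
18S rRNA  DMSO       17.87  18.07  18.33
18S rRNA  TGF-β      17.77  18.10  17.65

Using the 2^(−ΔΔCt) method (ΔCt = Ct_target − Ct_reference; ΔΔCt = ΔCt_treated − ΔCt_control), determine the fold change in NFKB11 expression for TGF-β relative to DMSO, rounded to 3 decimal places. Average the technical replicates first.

0.261

Mean Ct: NFKB11 DMSO 30.710; NFKB11 TGF-β 32.400; 18S rRNA DMSO 18.090; 18S rRNA TGF-β 17.840
ΔCt(DMSO) = 30.710 − 18.090 = 12.620
ΔCt(TGF-β) = 32.400 − 17.840 = 14.560
ΔΔCt = 14.560 − 12.620 = 1.940
Fold change = 2^(−1.940) = 0.2606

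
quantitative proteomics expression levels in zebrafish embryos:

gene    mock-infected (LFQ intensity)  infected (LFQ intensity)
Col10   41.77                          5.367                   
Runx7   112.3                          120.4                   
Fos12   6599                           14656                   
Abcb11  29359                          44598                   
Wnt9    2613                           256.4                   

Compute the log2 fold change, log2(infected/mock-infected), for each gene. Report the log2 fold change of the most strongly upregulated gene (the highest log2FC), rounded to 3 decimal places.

log2(5.367/41.77) = -2.960  (Col10)
log2(120.4/112.3) = 0.100  (Runx7)
log2(14656/6599) = 1.151  (Fos12)
log2(44598/29359) = 0.603  (Abcb11)
log2(256.4/2613) = -3.349  (Wnt9)
Fos12 is most strongly upregulated.

1.151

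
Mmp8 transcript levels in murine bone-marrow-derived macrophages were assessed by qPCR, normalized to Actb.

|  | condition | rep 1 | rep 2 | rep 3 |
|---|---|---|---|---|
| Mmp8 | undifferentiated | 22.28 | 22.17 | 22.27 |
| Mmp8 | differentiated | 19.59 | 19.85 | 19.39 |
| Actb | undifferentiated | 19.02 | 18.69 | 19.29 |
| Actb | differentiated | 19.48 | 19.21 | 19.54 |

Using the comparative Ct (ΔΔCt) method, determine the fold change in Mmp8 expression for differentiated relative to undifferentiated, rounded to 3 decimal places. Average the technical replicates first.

Mean Ct: Mmp8 undifferentiated 22.240; Mmp8 differentiated 19.610; Actb undifferentiated 19.000; Actb differentiated 19.410
ΔCt(undifferentiated) = 22.240 − 19.000 = 3.240
ΔCt(differentiated) = 19.610 − 19.410 = 0.200
ΔΔCt = 0.200 − 3.240 = -3.040
Fold change = 2^(−(-3.040)) = 2^3.040 = 8.2249

8.225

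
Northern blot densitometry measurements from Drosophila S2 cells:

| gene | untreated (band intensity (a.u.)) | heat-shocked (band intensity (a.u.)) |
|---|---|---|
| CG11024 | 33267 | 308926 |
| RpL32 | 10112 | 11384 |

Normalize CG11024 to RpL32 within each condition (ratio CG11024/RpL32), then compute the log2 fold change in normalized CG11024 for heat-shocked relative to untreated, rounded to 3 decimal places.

CG11024/RpL32 (untreated) = 33267 / 10112 = 3.2899
CG11024/RpL32 (heat-shocked) = 308926 / 11384 = 27.137
Fold change = 27.137 / 3.2899 = 8.2487
log2(8.2487) = 3.0442

3.044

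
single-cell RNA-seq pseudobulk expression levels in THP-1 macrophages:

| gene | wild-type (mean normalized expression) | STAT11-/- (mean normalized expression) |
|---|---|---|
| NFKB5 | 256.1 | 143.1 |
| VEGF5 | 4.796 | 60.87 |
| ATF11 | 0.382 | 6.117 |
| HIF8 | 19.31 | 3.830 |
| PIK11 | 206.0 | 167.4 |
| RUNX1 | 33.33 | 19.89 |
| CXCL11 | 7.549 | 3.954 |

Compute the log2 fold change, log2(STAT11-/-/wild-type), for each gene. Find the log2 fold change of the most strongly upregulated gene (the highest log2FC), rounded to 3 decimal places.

4.001

log2(143.1/256.1) = -0.840  (NFKB5)
log2(60.87/4.796) = 3.666  (VEGF5)
log2(6.117/0.382) = 4.001  (ATF11)
log2(3.830/19.31) = -2.334  (HIF8)
log2(167.4/206.0) = -0.299  (PIK11)
log2(19.89/33.33) = -0.745  (RUNX1)
log2(3.954/7.549) = -0.933  (CXCL11)
ATF11 is most strongly upregulated.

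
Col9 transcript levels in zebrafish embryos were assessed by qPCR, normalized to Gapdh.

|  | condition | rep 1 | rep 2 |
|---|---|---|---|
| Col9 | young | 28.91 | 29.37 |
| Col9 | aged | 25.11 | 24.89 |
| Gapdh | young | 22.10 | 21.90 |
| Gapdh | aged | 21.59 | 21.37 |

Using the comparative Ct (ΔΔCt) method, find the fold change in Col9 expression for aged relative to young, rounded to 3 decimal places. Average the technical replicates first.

12.295

Mean Ct: Col9 young 29.140; Col9 aged 25.000; Gapdh young 22.000; Gapdh aged 21.480
ΔCt(young) = 29.140 − 22.000 = 7.140
ΔCt(aged) = 25.000 − 21.480 = 3.520
ΔΔCt = 3.520 − 7.140 = -3.620
Fold change = 2^(−(-3.620)) = 2^3.620 = 12.2950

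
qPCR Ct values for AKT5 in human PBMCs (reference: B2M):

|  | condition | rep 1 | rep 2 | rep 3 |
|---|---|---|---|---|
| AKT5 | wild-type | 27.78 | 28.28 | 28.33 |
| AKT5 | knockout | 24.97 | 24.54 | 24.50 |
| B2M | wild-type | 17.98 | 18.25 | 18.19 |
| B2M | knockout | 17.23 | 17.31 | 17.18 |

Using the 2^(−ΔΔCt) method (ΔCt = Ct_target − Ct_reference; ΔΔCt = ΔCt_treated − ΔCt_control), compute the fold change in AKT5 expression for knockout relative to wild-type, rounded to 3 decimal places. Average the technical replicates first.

5.897

Mean Ct: AKT5 wild-type 28.130; AKT5 knockout 24.670; B2M wild-type 18.140; B2M knockout 17.240
ΔCt(wild-type) = 28.130 − 18.140 = 9.990
ΔCt(knockout) = 24.670 − 17.240 = 7.430
ΔΔCt = 7.430 − 9.990 = -2.560
Fold change = 2^(−(-2.560)) = 2^2.560 = 5.8971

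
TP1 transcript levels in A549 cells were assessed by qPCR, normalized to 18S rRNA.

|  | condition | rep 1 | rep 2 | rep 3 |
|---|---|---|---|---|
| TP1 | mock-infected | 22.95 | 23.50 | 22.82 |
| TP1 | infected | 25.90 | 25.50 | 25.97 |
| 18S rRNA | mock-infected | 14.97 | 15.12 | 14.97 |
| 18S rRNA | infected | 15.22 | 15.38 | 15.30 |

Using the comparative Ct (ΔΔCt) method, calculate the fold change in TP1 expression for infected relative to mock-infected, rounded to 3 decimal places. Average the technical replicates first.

Mean Ct: TP1 mock-infected 23.090; TP1 infected 25.790; 18S rRNA mock-infected 15.020; 18S rRNA infected 15.300
ΔCt(mock-infected) = 23.090 − 15.020 = 8.070
ΔCt(infected) = 25.790 − 15.300 = 10.490
ΔΔCt = 10.490 − 8.070 = 2.420
Fold change = 2^(−2.420) = 0.1869

0.187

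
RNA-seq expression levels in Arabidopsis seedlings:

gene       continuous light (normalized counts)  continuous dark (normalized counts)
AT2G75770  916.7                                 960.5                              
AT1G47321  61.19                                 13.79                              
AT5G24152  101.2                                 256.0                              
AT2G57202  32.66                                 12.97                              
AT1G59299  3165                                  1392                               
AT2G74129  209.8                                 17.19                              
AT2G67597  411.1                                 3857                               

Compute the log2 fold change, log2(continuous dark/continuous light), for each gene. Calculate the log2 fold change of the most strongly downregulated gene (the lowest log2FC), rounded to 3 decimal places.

-3.609

log2(960.5/916.7) = 0.067  (AT2G75770)
log2(13.79/61.19) = -2.150  (AT1G47321)
log2(256.0/101.2) = 1.339  (AT5G24152)
log2(12.97/32.66) = -1.332  (AT2G57202)
log2(1392/3165) = -1.185  (AT1G59299)
log2(17.19/209.8) = -3.609  (AT2G74129)
log2(3857/411.1) = 3.230  (AT2G67597)
AT2G74129 is most strongly downregulated.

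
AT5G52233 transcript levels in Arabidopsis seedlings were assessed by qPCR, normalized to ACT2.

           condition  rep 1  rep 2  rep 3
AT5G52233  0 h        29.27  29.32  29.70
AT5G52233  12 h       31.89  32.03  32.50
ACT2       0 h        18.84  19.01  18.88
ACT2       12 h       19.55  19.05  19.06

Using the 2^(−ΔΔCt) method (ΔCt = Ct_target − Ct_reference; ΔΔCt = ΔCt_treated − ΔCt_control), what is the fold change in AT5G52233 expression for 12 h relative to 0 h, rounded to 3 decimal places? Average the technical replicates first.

Mean Ct: AT5G52233 0 h 29.430; AT5G52233 12 h 32.140; ACT2 0 h 18.910; ACT2 12 h 19.220
ΔCt(0 h) = 29.430 − 18.910 = 10.520
ΔCt(12 h) = 32.140 − 19.220 = 12.920
ΔΔCt = 12.920 − 10.520 = 2.400
Fold change = 2^(−2.400) = 0.1895

0.189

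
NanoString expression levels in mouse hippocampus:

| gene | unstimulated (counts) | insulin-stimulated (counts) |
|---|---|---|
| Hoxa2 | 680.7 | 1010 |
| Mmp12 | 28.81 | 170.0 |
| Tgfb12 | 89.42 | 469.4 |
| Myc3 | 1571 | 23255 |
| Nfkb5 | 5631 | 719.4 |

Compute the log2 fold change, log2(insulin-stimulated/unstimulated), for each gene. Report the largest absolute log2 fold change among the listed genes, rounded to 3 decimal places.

log2(1010/680.7) = 0.569  (Hoxa2)
log2(170.0/28.81) = 2.561  (Mmp12)
log2(469.4/89.42) = 2.392  (Tgfb12)
log2(23255/1571) = 3.888  (Myc3)
log2(719.4/5631) = -2.969  (Nfkb5)
The largest magnitude belongs to Myc3.

3.888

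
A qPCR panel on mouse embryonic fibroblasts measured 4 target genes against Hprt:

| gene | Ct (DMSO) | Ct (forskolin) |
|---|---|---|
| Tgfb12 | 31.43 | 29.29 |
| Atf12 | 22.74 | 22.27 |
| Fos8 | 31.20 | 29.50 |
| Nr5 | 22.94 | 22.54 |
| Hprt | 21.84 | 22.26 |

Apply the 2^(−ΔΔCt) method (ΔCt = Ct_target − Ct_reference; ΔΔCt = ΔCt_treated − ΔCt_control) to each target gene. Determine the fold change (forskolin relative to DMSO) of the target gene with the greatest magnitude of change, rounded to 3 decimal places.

Tgfb12: ΔΔCt = (29.29−22.26) − (31.43−21.84) = 7.03 − 9.59 = -2.56; fold change = 2^2.56 = 5.897
Atf12: ΔΔCt = (22.27−22.26) − (22.74−21.84) = 0.01 − 0.90 = -0.89; fold change = 2^0.89 = 1.853
Fos8: ΔΔCt = (29.50−22.26) − (31.20−21.84) = 7.24 − 9.36 = -2.12; fold change = 2^2.12 = 4.347
Nr5: ΔΔCt = (22.54−22.26) − (22.94−21.84) = 0.28 − 1.10 = -0.82; fold change = 2^0.82 = 1.765
Tgfb12 has the largest |ΔΔCt| = 2.56.

5.897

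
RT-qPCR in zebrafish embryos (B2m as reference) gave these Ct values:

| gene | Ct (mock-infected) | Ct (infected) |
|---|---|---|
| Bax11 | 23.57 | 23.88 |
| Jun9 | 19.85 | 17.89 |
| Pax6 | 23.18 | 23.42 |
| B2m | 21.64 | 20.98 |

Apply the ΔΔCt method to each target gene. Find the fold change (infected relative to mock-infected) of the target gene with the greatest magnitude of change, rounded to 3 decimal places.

2.462

Bax11: ΔΔCt = (23.88−20.98) − (23.57−21.64) = 2.90 − 1.93 = 0.97; fold change = 2^-0.97 = 0.511
Jun9: ΔΔCt = (17.89−20.98) − (19.85−21.64) = -3.09 − (-1.79) = -1.30; fold change = 2^1.30 = 2.462
Pax6: ΔΔCt = (23.42−20.98) − (23.18−21.64) = 2.44 − 1.54 = 0.90; fold change = 2^-0.90 = 0.536
Jun9 has the largest |ΔΔCt| = 1.30.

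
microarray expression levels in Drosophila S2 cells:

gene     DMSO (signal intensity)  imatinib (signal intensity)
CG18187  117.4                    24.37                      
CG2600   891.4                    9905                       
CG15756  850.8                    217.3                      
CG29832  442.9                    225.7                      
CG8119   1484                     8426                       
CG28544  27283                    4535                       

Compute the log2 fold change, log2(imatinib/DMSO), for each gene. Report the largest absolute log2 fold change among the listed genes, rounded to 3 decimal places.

log2(24.37/117.4) = -2.268  (CG18187)
log2(9905/891.4) = 3.474  (CG2600)
log2(217.3/850.8) = -1.969  (CG15756)
log2(225.7/442.9) = -0.973  (CG29832)
log2(8426/1484) = 2.505  (CG8119)
log2(4535/27283) = -2.589  (CG28544)
The largest magnitude belongs to CG2600.

3.474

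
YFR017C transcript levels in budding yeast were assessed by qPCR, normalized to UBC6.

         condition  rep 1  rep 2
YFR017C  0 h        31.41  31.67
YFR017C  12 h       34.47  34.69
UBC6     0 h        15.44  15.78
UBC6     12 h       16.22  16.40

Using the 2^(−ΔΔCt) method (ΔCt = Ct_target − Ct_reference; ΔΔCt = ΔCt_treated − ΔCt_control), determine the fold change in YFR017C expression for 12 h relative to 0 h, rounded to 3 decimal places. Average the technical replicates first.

0.198

Mean Ct: YFR017C 0 h 31.540; YFR017C 12 h 34.580; UBC6 0 h 15.610; UBC6 12 h 16.310
ΔCt(0 h) = 31.540 − 15.610 = 15.930
ΔCt(12 h) = 34.580 − 16.310 = 18.270
ΔΔCt = 18.270 − 15.930 = 2.340
Fold change = 2^(−2.340) = 0.1975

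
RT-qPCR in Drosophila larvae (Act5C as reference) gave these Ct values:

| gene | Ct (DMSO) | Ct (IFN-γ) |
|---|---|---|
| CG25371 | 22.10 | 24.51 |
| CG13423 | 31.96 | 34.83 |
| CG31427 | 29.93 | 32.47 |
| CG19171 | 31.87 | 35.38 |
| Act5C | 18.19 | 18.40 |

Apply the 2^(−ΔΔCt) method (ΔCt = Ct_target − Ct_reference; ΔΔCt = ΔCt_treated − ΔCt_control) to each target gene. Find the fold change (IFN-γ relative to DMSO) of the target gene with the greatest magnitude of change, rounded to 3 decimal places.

0.102

CG25371: ΔΔCt = (24.51−18.40) − (22.10−18.19) = 6.11 − 3.91 = 2.20; fold change = 2^-2.20 = 0.218
CG13423: ΔΔCt = (34.83−18.40) − (31.96−18.19) = 16.43 − 13.77 = 2.66; fold change = 2^-2.66 = 0.158
CG31427: ΔΔCt = (32.47−18.40) − (29.93−18.19) = 14.07 − 11.74 = 2.33; fold change = 2^-2.33 = 0.199
CG19171: ΔΔCt = (35.38−18.40) − (31.87−18.19) = 16.98 − 13.68 = 3.30; fold change = 2^-3.30 = 0.102
CG19171 has the largest |ΔΔCt| = 3.30.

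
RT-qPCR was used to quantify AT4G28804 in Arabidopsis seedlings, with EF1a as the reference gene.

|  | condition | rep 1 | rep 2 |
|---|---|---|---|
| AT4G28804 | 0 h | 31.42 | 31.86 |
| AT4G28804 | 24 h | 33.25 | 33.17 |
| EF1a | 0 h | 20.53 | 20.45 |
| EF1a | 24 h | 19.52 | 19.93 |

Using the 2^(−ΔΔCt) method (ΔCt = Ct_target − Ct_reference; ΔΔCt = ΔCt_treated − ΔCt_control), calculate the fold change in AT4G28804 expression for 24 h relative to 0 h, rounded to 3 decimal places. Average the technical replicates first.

Mean Ct: AT4G28804 0 h 31.640; AT4G28804 24 h 33.210; EF1a 0 h 20.490; EF1a 24 h 19.725
ΔCt(0 h) = 31.640 − 20.490 = 11.150
ΔCt(24 h) = 33.210 − 19.725 = 13.485
ΔΔCt = 13.485 − 11.150 = 2.335
Fold change = 2^(−2.335) = 0.1982

0.198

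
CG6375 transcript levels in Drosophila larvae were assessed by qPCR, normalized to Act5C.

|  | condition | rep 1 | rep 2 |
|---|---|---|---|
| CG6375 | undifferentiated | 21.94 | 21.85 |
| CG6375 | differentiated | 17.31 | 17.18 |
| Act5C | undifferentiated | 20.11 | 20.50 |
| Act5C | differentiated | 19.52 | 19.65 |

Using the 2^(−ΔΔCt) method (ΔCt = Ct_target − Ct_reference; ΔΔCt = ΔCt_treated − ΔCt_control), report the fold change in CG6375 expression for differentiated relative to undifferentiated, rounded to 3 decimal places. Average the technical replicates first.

15.242

Mean Ct: CG6375 undifferentiated 21.895; CG6375 differentiated 17.245; Act5C undifferentiated 20.305; Act5C differentiated 19.585
ΔCt(undifferentiated) = 21.895 − 20.305 = 1.590
ΔCt(differentiated) = 17.245 − 19.585 = -2.340
ΔΔCt = -2.340 − 1.590 = -3.930
Fold change = 2^(−(-3.930)) = 2^3.930 = 15.2422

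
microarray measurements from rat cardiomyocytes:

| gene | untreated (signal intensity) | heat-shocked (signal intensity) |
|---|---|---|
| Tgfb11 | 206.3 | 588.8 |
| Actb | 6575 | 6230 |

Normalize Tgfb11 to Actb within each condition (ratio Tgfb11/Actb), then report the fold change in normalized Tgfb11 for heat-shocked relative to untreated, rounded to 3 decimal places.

Tgfb11/Actb (untreated) = 206.3 / 6575 = 0.031376
Tgfb11/Actb (heat-shocked) = 588.8 / 6230 = 0.09451
Fold change = 0.09451 / 0.031376 = 3.0121

3.012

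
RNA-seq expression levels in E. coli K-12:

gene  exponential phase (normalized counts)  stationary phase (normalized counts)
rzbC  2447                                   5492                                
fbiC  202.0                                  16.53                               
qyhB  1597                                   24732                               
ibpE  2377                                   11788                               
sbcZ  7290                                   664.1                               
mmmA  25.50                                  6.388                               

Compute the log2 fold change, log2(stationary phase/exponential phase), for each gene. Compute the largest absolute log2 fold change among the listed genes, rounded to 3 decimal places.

log2(5492/2447) = 1.166  (rzbC)
log2(16.53/202.0) = -3.611  (fbiC)
log2(24732/1597) = 3.953  (qyhB)
log2(11788/2377) = 2.310  (ibpE)
log2(664.1/7290) = -3.456  (sbcZ)
log2(6.388/25.50) = -1.997  (mmmA)
The largest magnitude belongs to qyhB.

3.953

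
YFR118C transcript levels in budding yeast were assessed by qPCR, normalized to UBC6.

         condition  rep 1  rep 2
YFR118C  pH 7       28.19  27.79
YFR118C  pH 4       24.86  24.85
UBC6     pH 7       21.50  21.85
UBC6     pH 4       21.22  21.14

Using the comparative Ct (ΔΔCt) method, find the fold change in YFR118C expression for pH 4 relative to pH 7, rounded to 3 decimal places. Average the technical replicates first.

6.233

Mean Ct: YFR118C pH 7 27.990; YFR118C pH 4 24.855; UBC6 pH 7 21.675; UBC6 pH 4 21.180
ΔCt(pH 7) = 27.990 − 21.675 = 6.315
ΔCt(pH 4) = 24.855 − 21.180 = 3.675
ΔΔCt = 3.675 − 6.315 = -2.640
Fold change = 2^(−(-2.640)) = 2^2.640 = 6.2333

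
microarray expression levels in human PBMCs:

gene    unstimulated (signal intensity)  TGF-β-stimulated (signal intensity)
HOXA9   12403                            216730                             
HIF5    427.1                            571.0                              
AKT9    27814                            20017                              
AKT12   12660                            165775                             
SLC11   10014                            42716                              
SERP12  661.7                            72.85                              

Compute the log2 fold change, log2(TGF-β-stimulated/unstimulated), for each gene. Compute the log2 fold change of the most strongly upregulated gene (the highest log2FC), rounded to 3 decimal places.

4.127

log2(216730/12403) = 4.127  (HOXA9)
log2(571.0/427.1) = 0.419  (HIF5)
log2(20017/27814) = -0.475  (AKT9)
log2(165775/12660) = 3.711  (AKT12)
log2(42716/10014) = 2.093  (SLC11)
log2(72.85/661.7) = -3.183  (SERP12)
HOXA9 is most strongly upregulated.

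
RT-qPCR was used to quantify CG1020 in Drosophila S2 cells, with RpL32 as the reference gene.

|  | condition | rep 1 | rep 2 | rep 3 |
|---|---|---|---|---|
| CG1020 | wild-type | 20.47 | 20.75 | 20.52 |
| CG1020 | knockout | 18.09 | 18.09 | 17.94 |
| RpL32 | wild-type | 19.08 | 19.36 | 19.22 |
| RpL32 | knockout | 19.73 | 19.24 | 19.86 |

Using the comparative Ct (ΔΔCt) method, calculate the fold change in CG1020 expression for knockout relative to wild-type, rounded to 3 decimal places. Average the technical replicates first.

Mean Ct: CG1020 wild-type 20.580; CG1020 knockout 18.040; RpL32 wild-type 19.220; RpL32 knockout 19.610
ΔCt(wild-type) = 20.580 − 19.220 = 1.360
ΔCt(knockout) = 18.040 − 19.610 = -1.570
ΔΔCt = -1.570 − 1.360 = -2.930
Fold change = 2^(−(-2.930)) = 2^2.930 = 7.6211

7.621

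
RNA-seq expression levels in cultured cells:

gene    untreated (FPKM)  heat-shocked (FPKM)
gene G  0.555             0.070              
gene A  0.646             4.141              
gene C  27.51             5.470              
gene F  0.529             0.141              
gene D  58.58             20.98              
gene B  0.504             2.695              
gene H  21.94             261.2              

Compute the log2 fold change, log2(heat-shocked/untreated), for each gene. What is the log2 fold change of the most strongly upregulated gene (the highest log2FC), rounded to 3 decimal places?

3.574

log2(0.070/0.555) = -2.987  (gene G)
log2(4.141/0.646) = 2.680  (gene A)
log2(5.470/27.51) = -2.330  (gene C)
log2(0.141/0.529) = -1.908  (gene F)
log2(20.98/58.58) = -1.481  (gene D)
log2(2.695/0.504) = 2.419  (gene B)
log2(261.2/21.94) = 3.574  (gene H)
gene H is most strongly upregulated.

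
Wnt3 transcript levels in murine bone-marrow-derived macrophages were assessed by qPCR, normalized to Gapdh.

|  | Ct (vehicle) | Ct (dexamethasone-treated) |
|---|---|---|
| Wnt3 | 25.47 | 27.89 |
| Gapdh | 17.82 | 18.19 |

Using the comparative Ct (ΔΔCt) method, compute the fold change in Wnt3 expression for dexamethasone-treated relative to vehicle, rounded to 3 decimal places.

ΔCt(vehicle) = 25.470 − 17.820 = 7.650
ΔCt(dexamethasone-treated) = 27.890 − 18.190 = 9.700
ΔΔCt = 9.700 − 7.650 = 2.050
Fold change = 2^(−2.050) = 0.2415

0.241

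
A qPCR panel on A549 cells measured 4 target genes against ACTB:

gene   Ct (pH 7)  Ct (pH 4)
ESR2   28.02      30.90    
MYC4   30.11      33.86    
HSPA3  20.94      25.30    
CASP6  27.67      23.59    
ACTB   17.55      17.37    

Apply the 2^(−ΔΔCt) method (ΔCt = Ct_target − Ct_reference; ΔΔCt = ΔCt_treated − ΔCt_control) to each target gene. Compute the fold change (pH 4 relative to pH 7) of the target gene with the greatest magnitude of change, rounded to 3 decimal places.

0.043

ESR2: ΔΔCt = (30.90−17.37) − (28.02−17.55) = 13.53 − 10.47 = 3.06; fold change = 2^-3.06 = 0.120
MYC4: ΔΔCt = (33.86−17.37) − (30.11−17.55) = 16.49 − 12.56 = 3.93; fold change = 2^-3.93 = 0.066
HSPA3: ΔΔCt = (25.30−17.37) − (20.94−17.55) = 7.93 − 3.39 = 4.54; fold change = 2^-4.54 = 0.043
CASP6: ΔΔCt = (23.59−17.37) − (27.67−17.55) = 6.22 − 10.12 = -3.90; fold change = 2^3.90 = 14.929
HSPA3 has the largest |ΔΔCt| = 4.54.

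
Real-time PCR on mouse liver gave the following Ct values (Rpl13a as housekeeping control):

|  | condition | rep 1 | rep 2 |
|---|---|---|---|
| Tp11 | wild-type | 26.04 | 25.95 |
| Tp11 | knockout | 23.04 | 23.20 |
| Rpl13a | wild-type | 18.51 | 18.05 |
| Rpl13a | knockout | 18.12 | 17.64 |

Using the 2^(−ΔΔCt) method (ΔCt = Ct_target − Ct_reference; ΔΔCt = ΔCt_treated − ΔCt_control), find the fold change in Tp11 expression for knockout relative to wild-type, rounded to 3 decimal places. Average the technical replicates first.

Mean Ct: Tp11 wild-type 25.995; Tp11 knockout 23.120; Rpl13a wild-type 18.280; Rpl13a knockout 17.880
ΔCt(wild-type) = 25.995 − 18.280 = 7.715
ΔCt(knockout) = 23.120 − 17.880 = 5.240
ΔΔCt = 5.240 − 7.715 = -2.475
Fold change = 2^(−(-2.475)) = 2^2.475 = 5.5597

5.560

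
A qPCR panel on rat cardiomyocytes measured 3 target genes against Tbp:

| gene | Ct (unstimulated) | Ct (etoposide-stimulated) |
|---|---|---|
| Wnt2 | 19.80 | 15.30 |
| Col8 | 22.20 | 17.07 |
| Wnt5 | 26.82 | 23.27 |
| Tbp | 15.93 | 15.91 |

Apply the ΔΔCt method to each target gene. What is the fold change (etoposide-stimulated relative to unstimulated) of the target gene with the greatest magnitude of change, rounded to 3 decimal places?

Wnt2: ΔΔCt = (15.30−15.91) − (19.80−15.93) = -0.61 − 3.87 = -4.48; fold change = 2^4.48 = 22.316
Col8: ΔΔCt = (17.07−15.91) − (22.20−15.93) = 1.16 − 6.27 = -5.11; fold change = 2^5.11 = 34.535
Wnt5: ΔΔCt = (23.27−15.91) − (26.82−15.93) = 7.36 − 10.89 = -3.53; fold change = 2^3.53 = 11.551
Col8 has the largest |ΔΔCt| = 5.11.

34.535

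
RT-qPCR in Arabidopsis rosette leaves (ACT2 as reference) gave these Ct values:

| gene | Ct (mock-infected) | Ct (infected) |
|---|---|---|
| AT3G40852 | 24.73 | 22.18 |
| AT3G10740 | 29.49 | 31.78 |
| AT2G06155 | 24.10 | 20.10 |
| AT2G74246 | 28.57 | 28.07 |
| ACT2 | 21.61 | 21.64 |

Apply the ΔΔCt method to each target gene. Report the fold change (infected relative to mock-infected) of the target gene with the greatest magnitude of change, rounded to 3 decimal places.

16.336

AT3G40852: ΔΔCt = (22.18−21.64) − (24.73−21.61) = 0.54 − 3.12 = -2.58; fold change = 2^2.58 = 5.979
AT3G10740: ΔΔCt = (31.78−21.64) − (29.49−21.61) = 10.14 − 7.88 = 2.26; fold change = 2^-2.26 = 0.209
AT2G06155: ΔΔCt = (20.10−21.64) − (24.10−21.61) = -1.54 − 2.49 = -4.03; fold change = 2^4.03 = 16.336
AT2G74246: ΔΔCt = (28.07−21.64) − (28.57−21.61) = 6.43 − 6.96 = -0.53; fold change = 2^0.53 = 1.444
AT2G06155 has the largest |ΔΔCt| = 4.03.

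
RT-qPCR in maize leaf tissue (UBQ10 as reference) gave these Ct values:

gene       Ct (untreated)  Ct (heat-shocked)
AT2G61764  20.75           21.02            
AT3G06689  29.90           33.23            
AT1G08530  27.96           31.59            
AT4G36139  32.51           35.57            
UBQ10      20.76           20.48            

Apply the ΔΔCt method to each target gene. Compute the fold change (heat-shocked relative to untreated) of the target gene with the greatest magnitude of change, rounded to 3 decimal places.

0.067

AT2G61764: ΔΔCt = (21.02−20.48) − (20.75−20.76) = 0.54 − (-0.01) = 0.55; fold change = 2^-0.55 = 0.683
AT3G06689: ΔΔCt = (33.23−20.48) − (29.90−20.76) = 12.75 − 9.14 = 3.61; fold change = 2^-3.61 = 0.082
AT1G08530: ΔΔCt = (31.59−20.48) − (27.96−20.76) = 11.11 − 7.20 = 3.91; fold change = 2^-3.91 = 0.067
AT4G36139: ΔΔCt = (35.57−20.48) − (32.51−20.76) = 15.09 − 11.75 = 3.34; fold change = 2^-3.34 = 0.099
AT1G08530 has the largest |ΔΔCt| = 3.91.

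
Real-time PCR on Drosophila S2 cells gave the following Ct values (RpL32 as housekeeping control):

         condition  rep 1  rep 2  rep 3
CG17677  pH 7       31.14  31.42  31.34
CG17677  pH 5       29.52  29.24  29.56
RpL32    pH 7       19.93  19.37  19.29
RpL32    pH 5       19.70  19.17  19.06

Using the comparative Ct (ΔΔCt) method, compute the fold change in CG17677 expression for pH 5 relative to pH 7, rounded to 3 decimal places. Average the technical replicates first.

3.117

Mean Ct: CG17677 pH 7 31.300; CG17677 pH 5 29.440; RpL32 pH 7 19.530; RpL32 pH 5 19.310
ΔCt(pH 7) = 31.300 − 19.530 = 11.770
ΔCt(pH 5) = 29.440 − 19.310 = 10.130
ΔΔCt = 10.130 − 11.770 = -1.640
Fold change = 2^(−(-1.640)) = 2^1.640 = 3.1167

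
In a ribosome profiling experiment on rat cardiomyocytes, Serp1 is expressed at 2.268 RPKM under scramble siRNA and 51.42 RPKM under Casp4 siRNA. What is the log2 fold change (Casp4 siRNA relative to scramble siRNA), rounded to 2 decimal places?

Fold change = 51.42 / 2.268 = 22.6720
log2(22.6720) = 4.503

4.50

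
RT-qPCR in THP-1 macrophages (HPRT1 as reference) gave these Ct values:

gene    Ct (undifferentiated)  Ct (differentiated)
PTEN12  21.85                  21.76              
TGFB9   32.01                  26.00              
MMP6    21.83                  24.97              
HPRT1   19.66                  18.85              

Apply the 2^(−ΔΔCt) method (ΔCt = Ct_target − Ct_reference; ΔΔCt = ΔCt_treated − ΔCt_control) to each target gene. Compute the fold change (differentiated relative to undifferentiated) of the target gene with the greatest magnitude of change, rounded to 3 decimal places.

36.758

PTEN12: ΔΔCt = (21.76−18.85) − (21.85−19.66) = 2.91 − 2.19 = 0.72; fold change = 2^-0.72 = 0.607
TGFB9: ΔΔCt = (26.00−18.85) − (32.01−19.66) = 7.15 − 12.35 = -5.20; fold change = 2^5.20 = 36.758
MMP6: ΔΔCt = (24.97−18.85) − (21.83−19.66) = 6.12 − 2.17 = 3.95; fold change = 2^-3.95 = 0.065
TGFB9 has the largest |ΔΔCt| = 5.20.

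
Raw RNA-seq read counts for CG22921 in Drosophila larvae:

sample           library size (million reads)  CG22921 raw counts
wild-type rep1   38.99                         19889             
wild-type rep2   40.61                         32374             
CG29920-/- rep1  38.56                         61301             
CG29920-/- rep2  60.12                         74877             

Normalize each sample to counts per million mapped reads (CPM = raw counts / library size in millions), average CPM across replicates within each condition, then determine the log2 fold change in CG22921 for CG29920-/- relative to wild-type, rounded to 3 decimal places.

CPM(wild-type rep1) = 19889 / 38.99 = 510.1052
CPM(wild-type rep2) = 32374 / 40.61 = 797.1928
CPM(CG29920-/- rep1) = 61301 / 38.56 = 1589.7562
CPM(CG29920-/- rep2) = 74877 / 60.12 = 1245.4591
mean CPM(wild-type) = 653.6490; mean CPM(CG29920-/-) = 1417.6077
Fold change = 1417.6077 / 653.6490 = 2.16876
log2(2.16876) = 1.1169

1.117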